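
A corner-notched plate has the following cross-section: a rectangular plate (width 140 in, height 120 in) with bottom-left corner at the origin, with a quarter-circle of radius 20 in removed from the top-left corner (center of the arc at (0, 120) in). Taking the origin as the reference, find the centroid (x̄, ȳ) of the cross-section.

Part | A | x̄ᵢ | ȳᵢ | A·x̄ᵢ | A·ȳᵢ
plate | 16800.00 | 70.00 | 60.00 | 1176000.00 | 1008000.00
removed quarter-circle | -314.16 | 8.49 | 111.51 | -2666.67 | -35032.45
Σ | 16485.84 |  |  | 1173333.33 | 972967.55
x̄ = 1173333.33 / 16485.84 = 71.17 in
ȳ = 972967.55 / 16485.84 = 59.02 in

x̄ = 71.17 in, ȳ = 59.02 in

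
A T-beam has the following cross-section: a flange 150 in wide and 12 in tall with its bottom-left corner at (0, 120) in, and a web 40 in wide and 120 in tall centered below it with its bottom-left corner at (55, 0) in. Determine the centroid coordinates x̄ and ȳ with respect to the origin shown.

web: A = 40 × 120 = 4800.00, centroid at (75.00, 60.00).
flange: A = 150 × 12 = 1800.00, centroid at (75.00, 126.00).
ΣA = 6600.00 in², ΣAx̄ = 495000.00 in³, ΣAȳ = 514800.00 in³.
x̄ = 495000.00/6600.00 = 75.00 in; ȳ = 514800.00/6600.00 = 78.00 in.

x̄ = 75.00 in, ȳ = 78.00 in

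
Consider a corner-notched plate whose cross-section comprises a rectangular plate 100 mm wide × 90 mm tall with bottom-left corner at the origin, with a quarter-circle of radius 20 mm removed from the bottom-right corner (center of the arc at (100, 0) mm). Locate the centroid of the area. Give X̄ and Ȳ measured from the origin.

X̄ = 48.50 mm, Ȳ = 46.32 mm

Part | A | x̄ᵢ | ȳᵢ | A·x̄ᵢ | A·ȳᵢ
plate | 9000.00 | 50.00 | 45.00 | 450000.00 | 405000.00
removed quarter-circle | -314.16 | 91.51 | 8.49 | -28749.26 | -2666.67
Σ | 8685.84 |  |  | 421250.74 | 402333.33
X̄ = 421250.74 / 8685.84 = 48.50 mm
Ȳ = 402333.33 / 8685.84 = 46.32 mm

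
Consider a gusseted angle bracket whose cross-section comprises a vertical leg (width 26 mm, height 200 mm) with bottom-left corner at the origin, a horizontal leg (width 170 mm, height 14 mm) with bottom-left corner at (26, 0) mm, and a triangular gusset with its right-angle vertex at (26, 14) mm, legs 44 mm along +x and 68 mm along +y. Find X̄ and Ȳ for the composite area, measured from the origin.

Part | A | x̄ᵢ | ȳᵢ | A·x̄ᵢ | A·ȳᵢ
vertical leg | 5200.00 | 13.00 | 100.00 | 67600.00 | 520000.00
horizontal leg | 2380.00 | 111.00 | 7.00 | 264180.00 | 16660.00
gusset | 1496.00 | 40.67 | 36.67 | 60837.33 | 54853.33
Σ | 9076.00 |  |  | 392617.33 | 591513.33
X̄ = 392617.33 / 9076.00 = 43.26 mm
Ȳ = 591513.33 / 9076.00 = 65.17 mm

X̄ = 43.26 mm, Ȳ = 65.17 mm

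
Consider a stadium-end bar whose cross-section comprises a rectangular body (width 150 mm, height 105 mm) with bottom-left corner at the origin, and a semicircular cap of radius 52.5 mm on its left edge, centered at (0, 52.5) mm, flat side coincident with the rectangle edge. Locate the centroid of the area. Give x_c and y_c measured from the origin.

rectangular body: A = 150 × 105 = 15750.00, centroid at (75.00, 52.50).
semicircular end: A = ½π·52.5² = 4329.51, centroid at (-22.28, 52.50).
ΣA = 20079.51 mm²
ΣAx_c = (15750.00)(75.00) + (4329.51)(-22.28) = 1084781.25 mm³
ΣAy_c = (15750.00)(52.50) + (4329.51)(52.50) = 1054174.14 mm³
x_c = 1084781.25 / 20079.51 = 54.02 mm
y_c = 1054174.14 / 20079.51 = 52.50 mm

x_c = 54.02 mm, y_c = 52.50 mm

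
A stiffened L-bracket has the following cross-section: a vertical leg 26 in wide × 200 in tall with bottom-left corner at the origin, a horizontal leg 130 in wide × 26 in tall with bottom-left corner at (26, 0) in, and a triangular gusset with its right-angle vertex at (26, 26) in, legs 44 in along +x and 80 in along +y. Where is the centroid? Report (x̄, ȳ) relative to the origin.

x̄ = 43.21 in, ȳ = 63.50 in

vertical leg: A = 26 × 200 = 5200.00, centroid at (13.00, 100.00).
horizontal leg: A = 130 × 26 = 3380.00, centroid at (91.00, 13.00).
gusset: A = ½·44·80 = 1760.00, centroid at (40.67, 52.67).
ΣA = 10340.00 in²
ΣAx̄ = (5200.00)(13.00) + (3380.00)(91.00) + (1760.00)(40.67) = 446753.33 in³
ΣAȳ = (5200.00)(100.00) + (3380.00)(13.00) + (1760.00)(52.67) = 656633.33 in³
x̄ = 446753.33 / 10340.00 = 43.21 in
ȳ = 656633.33 / 10340.00 = 63.50 in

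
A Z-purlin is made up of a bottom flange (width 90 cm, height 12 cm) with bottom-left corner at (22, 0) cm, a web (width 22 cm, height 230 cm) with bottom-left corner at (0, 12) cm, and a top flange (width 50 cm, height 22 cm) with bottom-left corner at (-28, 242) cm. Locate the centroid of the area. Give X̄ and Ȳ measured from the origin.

X̄ = 17.23 cm, Ȳ = 128.09 cm

bottom flange: A = 90 × 12 = 1080.00, centroid at (67.00, 6.00).
web: A = 22 × 230 = 5060.00, centroid at (11.00, 127.00).
top flange: A = 50 × 22 = 1100.00, centroid at (-3.00, 253.00).
ΣA = 7240.00 cm², ΣAX̄ = 124720.00 cm³, ΣAȲ = 927400.00 cm³.
X̄ = 124720.00/7240.00 = 17.23 cm; Ȳ = 927400.00/7240.00 = 128.09 cm.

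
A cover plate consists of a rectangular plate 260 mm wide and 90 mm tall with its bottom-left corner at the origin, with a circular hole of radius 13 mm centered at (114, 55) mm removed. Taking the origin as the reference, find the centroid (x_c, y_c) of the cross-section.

plate: A = 260 × 90 = 23400.00, centroid at (130.00, 45.00).
hole: A = −π·13² = -530.93, centroid at (114.00, 55.00).
ΣA = 22869.07 mm²
ΣAx_c = (23400.00)(130.00) + (-530.93)(114.00) = 2981474.08 mm³
ΣAy_c = (23400.00)(45.00) + (-530.93)(55.00) = 1023798.90 mm³
x_c = 2981474.08 / 22869.07 = 130.37 mm
y_c = 1023798.90 / 22869.07 = 44.77 mm

x_c = 130.37 mm, y_c = 44.77 mm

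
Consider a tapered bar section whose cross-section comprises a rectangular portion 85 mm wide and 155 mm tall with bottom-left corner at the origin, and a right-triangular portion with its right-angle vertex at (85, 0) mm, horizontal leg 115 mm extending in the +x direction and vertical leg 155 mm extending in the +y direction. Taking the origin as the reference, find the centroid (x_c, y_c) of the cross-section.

x_c = 75.12 mm, y_c = 67.08 mm

Part | A | x̄ᵢ | ȳᵢ | A·x̄ᵢ | A·ȳᵢ
rectangular portion | 13175.00 | 42.50 | 77.50 | 559937.50 | 1021062.50
triangular portion | 8912.50 | 123.33 | 51.67 | 1099208.33 | 460479.17
Σ | 22087.50 |  |  | 1659145.83 | 1481541.67
x_c = 1659145.83 / 22087.50 = 75.12 mm
y_c = 1481541.67 / 22087.50 = 67.08 mm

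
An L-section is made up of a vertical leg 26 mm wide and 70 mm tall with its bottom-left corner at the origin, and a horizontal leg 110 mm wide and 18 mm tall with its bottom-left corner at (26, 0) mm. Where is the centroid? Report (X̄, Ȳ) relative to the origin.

vertical leg: A = 26 × 70 = 1820.00, centroid at (13.00, 35.00).
horizontal leg: A = 110 × 18 = 1980.00, centroid at (81.00, 9.00).
ΣA = 3800.00 mm²
ΣAX̄ = (1820.00)(13.00) + (1980.00)(81.00) = 184040.00 mm³
ΣAȲ = (1820.00)(35.00) + (1980.00)(9.00) = 81520.00 mm³
X̄ = 184040.00 / 3800.00 = 48.43 mm
Ȳ = 81520.00 / 3800.00 = 21.45 mm

X̄ = 48.43 mm, Ȳ = 21.45 mm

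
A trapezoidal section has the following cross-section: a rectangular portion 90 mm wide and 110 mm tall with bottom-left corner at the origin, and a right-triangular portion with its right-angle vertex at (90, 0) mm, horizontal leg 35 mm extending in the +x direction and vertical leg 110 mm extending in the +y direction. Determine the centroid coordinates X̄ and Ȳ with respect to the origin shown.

rectangular portion: A = 90 × 110 = 9900.00, centroid at (45.00, 55.00).
triangular portion: A = ½·35·110 = 1925.00, centroid at (101.67, 36.67).
ΣA = 11825.00 mm², ΣAX̄ = 641208.33 mm³, ΣAȲ = 615083.33 mm³.
X̄ = 641208.33/11825.00 = 54.22 mm; Ȳ = 615083.33/11825.00 = 52.02 mm.

X̄ = 54.22 mm, Ȳ = 52.02 mm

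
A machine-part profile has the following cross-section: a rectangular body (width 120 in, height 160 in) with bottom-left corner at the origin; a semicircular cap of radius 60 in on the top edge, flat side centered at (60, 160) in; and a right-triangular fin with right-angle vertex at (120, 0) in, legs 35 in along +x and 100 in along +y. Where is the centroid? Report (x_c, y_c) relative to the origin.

x_c = 64.71 in, y_c = 99.35 in

Part | A | x̄ᵢ | ȳᵢ | A·x̄ᵢ | A·ȳᵢ
rectangular body | 19200.00 | 60.00 | 80.00 | 1152000.00 | 1536000.00
semicircular top | 5654.87 | 60.00 | 185.46 | 339292.01 | 1048778.68
triangular fin | 1750.00 | 131.67 | 33.33 | 230416.67 | 58333.33
Σ | 26604.87 |  |  | 1721708.67 | 2643112.02
x_c = 1721708.67 / 26604.87 = 64.71 in
y_c = 2643112.02 / 26604.87 = 99.35 in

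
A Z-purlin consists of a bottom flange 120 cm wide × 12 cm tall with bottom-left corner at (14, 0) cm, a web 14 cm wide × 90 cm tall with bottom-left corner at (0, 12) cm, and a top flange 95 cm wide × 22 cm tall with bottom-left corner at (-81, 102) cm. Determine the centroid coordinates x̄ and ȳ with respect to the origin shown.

bottom flange: A = 120 × 12 = 1440.00, centroid at (74.00, 6.00).
web: A = 14 × 90 = 1260.00, centroid at (7.00, 57.00).
top flange: A = 95 × 22 = 2090.00, centroid at (-33.50, 113.00).
ΣA = 4790.00 cm²
ΣAx̄ = (1440.00)(74.00) + (1260.00)(7.00) + (2090.00)(-33.50) = 45365.00 cm³
ΣAȳ = (1440.00)(6.00) + (1260.00)(57.00) + (2090.00)(113.00) = 316630.00 cm³
x̄ = 45365.00 / 4790.00 = 9.47 cm
ȳ = 316630.00 / 4790.00 = 66.10 cm

x̄ = 9.47 cm, ȳ = 66.10 cm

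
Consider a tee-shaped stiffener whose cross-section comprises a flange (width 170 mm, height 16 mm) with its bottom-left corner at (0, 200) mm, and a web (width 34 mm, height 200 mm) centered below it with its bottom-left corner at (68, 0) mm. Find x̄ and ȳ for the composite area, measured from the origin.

Part | A | x̄ᵢ | ȳᵢ | A·x̄ᵢ | A·ȳᵢ
web | 6800.00 | 85.00 | 100.00 | 578000.00 | 680000.00
flange | 2720.00 | 85.00 | 208.00 | 231200.00 | 565760.00
Σ | 9520.00 |  |  | 809200.00 | 1245760.00
x̄ = 809200.00 / 9520.00 = 85.00 mm
ȳ = 1245760.00 / 9520.00 = 130.86 mm

x̄ = 85.00 mm, ȳ = 130.86 mm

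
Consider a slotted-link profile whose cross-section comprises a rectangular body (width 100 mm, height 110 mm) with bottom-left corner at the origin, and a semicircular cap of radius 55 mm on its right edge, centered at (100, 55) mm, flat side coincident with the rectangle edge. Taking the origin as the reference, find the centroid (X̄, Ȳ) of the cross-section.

rectangular body: A = 100 × 110 = 11000.00, centroid at (50.00, 55.00).
semicircular end: A = ½π·55² = 4751.66, centroid at (123.34, 55.00).
ΣA = 15751.66 mm²
ΣAX̄ = (11000.00)(50.00) + (4751.66)(123.34) = 1136082.56 mm³
ΣAȲ = (11000.00)(55.00) + (4751.66)(55.00) = 866341.24 mm³
X̄ = 1136082.56 / 15751.66 = 72.12 mm
Ȳ = 866341.24 / 15751.66 = 55.00 mm

X̄ = 72.12 mm, Ȳ = 55.00 mm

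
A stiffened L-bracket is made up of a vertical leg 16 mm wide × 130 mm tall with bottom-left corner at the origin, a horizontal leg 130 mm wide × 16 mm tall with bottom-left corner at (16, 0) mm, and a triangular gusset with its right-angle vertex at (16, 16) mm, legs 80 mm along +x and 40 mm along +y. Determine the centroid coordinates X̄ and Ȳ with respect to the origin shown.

X̄ = 43.99 mm, Ȳ = 34.51 mm

vertical leg: A = 16 × 130 = 2080.00, centroid at (8.00, 65.00).
horizontal leg: A = 130 × 16 = 2080.00, centroid at (81.00, 8.00).
gusset: A = ½·80·40 = 1600.00, centroid at (42.67, 29.33).
ΣA = 5760.00 mm², ΣAX̄ = 253386.67 mm³, ΣAȲ = 198773.33 mm³.
X̄ = 253386.67/5760.00 = 43.99 mm; Ȳ = 198773.33/5760.00 = 34.51 mm.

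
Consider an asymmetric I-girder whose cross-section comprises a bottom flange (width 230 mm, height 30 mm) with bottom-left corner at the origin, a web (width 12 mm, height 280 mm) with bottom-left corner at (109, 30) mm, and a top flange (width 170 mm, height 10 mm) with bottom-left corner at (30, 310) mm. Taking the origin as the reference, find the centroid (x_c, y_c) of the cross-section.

Part | A | x̄ᵢ | ȳᵢ | A·x̄ᵢ | A·ȳᵢ
bottom flange | 6900.00 | 115.00 | 15.00 | 793500.00 | 103500.00
web | 3360.00 | 115.00 | 170.00 | 386400.00 | 571200.00
top flange | 1700.00 | 115.00 | 315.00 | 195500.00 | 535500.00
Σ | 11960.00 |  |  | 1375400.00 | 1210200.00
x_c = 1375400.00 / 11960.00 = 115.00 mm
y_c = 1210200.00 / 11960.00 = 101.19 mm

x_c = 115.00 mm, y_c = 101.19 mm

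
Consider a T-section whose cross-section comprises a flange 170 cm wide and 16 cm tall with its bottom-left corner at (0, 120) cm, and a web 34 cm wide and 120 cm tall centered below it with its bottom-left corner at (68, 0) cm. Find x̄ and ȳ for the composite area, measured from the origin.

web: A = 34 × 120 = 4080.00, centroid at (85.00, 60.00).
flange: A = 170 × 16 = 2720.00, centroid at (85.00, 128.00).
ΣA = 6800.00 cm², ΣAx̄ = 578000.00 cm³, ΣAȳ = 592960.00 cm³.
x̄ = 578000.00/6800.00 = 85.00 cm; ȳ = 592960.00/6800.00 = 87.20 cm.

x̄ = 85.00 cm, ȳ = 87.20 cm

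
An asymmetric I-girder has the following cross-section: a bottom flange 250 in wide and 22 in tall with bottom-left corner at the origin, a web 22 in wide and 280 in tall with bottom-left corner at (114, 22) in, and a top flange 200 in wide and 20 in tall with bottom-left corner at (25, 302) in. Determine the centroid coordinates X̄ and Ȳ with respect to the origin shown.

X̄ = 125.00 in, Ȳ = 147.28 in

bottom flange: A = 250 × 22 = 5500.00, centroid at (125.00, 11.00).
web: A = 22 × 280 = 6160.00, centroid at (125.00, 162.00).
top flange: A = 200 × 20 = 4000.00, centroid at (125.00, 312.00).
ΣA = 15660.00 in²
ΣAX̄ = (5500.00)(125.00) + (6160.00)(125.00) + (4000.00)(125.00) = 1957500.00 in³
ΣAȲ = (5500.00)(11.00) + (6160.00)(162.00) + (4000.00)(312.00) = 2306420.00 in³
X̄ = 1957500.00 / 15660.00 = 125.00 in
Ȳ = 2306420.00 / 15660.00 = 147.28 in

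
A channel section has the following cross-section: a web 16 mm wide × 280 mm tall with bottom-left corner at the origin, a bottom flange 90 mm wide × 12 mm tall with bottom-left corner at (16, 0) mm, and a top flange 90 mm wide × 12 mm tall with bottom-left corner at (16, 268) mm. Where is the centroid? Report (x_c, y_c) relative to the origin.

x_c = 25.24 mm, y_c = 140.00 mm

Part | A | x̄ᵢ | ȳᵢ | A·x̄ᵢ | A·ȳᵢ
web | 4480.00 | 8.00 | 140.00 | 35840.00 | 627200.00
bottom flange | 1080.00 | 61.00 | 6.00 | 65880.00 | 6480.00
top flange | 1080.00 | 61.00 | 274.00 | 65880.00 | 295920.00
Σ | 6640.00 |  |  | 167600.00 | 929600.00
x_c = 167600.00 / 6640.00 = 25.24 mm
y_c = 929600.00 / 6640.00 = 140.00 mm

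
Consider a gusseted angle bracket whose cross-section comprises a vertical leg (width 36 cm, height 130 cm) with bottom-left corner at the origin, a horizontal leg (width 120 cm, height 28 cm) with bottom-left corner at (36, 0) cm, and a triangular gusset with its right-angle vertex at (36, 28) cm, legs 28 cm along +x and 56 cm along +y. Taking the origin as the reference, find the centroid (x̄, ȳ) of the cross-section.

x̄ = 50.13 cm, ȳ = 43.95 cm

Part | A | x̄ᵢ | ȳᵢ | A·x̄ᵢ | A·ȳᵢ
vertical leg | 4680.00 | 18.00 | 65.00 | 84240.00 | 304200.00
horizontal leg | 3360.00 | 96.00 | 14.00 | 322560.00 | 47040.00
gusset | 784.00 | 45.33 | 46.67 | 35541.33 | 36586.67
Σ | 8824.00 |  |  | 442341.33 | 387826.67
x̄ = 442341.33 / 8824.00 = 50.13 cm
ȳ = 387826.67 / 8824.00 = 43.95 cm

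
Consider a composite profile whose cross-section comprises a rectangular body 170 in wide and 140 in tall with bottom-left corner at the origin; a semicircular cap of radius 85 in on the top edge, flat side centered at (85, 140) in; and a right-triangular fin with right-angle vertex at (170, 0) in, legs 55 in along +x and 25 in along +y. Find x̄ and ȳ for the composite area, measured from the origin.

rectangular body: A = 170 × 140 = 23800.00, centroid at (85.00, 70.00).
semicircular top: A = ½π·85² = 11349.00, centroid at (85.00, 176.08).
triangular fin: A = ½·55·25 = 687.50, centroid at (188.33, 8.33).
ΣA = 35836.50 in², ΣAx̄ = 3117144.46 in³, ΣAȳ = 3670006.32 in³.
x̄ = 3117144.46/35836.50 = 86.98 in; ȳ = 3670006.32/35836.50 = 102.41 in.

x̄ = 86.98 in, ȳ = 102.41 in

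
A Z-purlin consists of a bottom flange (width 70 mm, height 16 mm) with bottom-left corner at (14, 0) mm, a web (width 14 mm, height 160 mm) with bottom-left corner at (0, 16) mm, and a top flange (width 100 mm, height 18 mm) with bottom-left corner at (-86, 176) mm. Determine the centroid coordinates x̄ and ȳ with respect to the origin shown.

x̄ = 1.12 mm, ȳ = 107.95 mm

bottom flange: A = 70 × 16 = 1120.00, centroid at (49.00, 8.00).
web: A = 14 × 160 = 2240.00, centroid at (7.00, 96.00).
top flange: A = 100 × 18 = 1800.00, centroid at (-36.00, 185.00).
ΣA = 5160.00 mm²
ΣAx̄ = (1120.00)(49.00) + (2240.00)(7.00) + (1800.00)(-36.00) = 5760.00 mm³
ΣAȳ = (1120.00)(8.00) + (2240.00)(96.00) + (1800.00)(185.00) = 557000.00 mm³
x̄ = 5760.00 / 5160.00 = 1.12 mm
ȳ = 557000.00 / 5160.00 = 107.95 mm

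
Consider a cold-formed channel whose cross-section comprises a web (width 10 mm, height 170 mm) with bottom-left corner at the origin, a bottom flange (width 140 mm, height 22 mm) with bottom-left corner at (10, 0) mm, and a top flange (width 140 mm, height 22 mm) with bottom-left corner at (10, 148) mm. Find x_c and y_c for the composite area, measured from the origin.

web: A = 10 × 170 = 1700.00, centroid at (5.00, 85.00).
bottom flange: A = 140 × 22 = 3080.00, centroid at (80.00, 11.00).
top flange: A = 140 × 22 = 3080.00, centroid at (80.00, 159.00).
ΣA = 7860.00 mm²
ΣAx_c = (1700.00)(5.00) + (3080.00)(80.00) + (3080.00)(80.00) = 501300.00 mm³
ΣAy_c = (1700.00)(85.00) + (3080.00)(11.00) + (3080.00)(159.00) = 668100.00 mm³
x_c = 501300.00 / 7860.00 = 63.78 mm
y_c = 668100.00 / 7860.00 = 85.00 mm

x_c = 63.78 mm, y_c = 85.00 mm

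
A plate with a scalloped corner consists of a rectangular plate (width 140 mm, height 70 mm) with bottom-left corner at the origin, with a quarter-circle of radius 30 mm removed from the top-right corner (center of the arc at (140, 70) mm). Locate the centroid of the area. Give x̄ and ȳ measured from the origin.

x̄ = 65.55 mm, ȳ = 33.27 mm

plate: A = 140 × 70 = 9800.00, centroid at (70.00, 35.00).
removed quarter-circle: A = −¼π·30² = -706.86, centroid at (127.27, 57.27).
ΣA = 9093.14 mm²
ΣAx̄ = (9800.00)(70.00) + (-706.86)(127.27) = 596039.83 mm³
ΣAȳ = (9800.00)(35.00) + (-706.86)(57.27) = 302519.92 mm³
x̄ = 596039.83 / 9093.14 = 65.55 mm
ȳ = 302519.92 / 9093.14 = 33.27 mm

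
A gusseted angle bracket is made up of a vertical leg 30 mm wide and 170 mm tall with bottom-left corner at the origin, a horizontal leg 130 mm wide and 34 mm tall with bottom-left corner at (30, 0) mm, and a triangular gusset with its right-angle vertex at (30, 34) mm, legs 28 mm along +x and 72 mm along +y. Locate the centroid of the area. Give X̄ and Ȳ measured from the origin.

vertical leg: A = 30 × 170 = 5100.00, centroid at (15.00, 85.00).
horizontal leg: A = 130 × 34 = 4420.00, centroid at (95.00, 17.00).
gusset: A = ½·28·72 = 1008.00, centroid at (39.33, 58.00).
ΣA = 10528.00 mm²
ΣAX̄ = (5100.00)(15.00) + (4420.00)(95.00) + (1008.00)(39.33) = 536048.00 mm³
ΣAȲ = (5100.00)(85.00) + (4420.00)(17.00) + (1008.00)(58.00) = 567104.00 mm³
X̄ = 536048.00 / 10528.00 = 50.92 mm
Ȳ = 567104.00 / 10528.00 = 53.87 mm

X̄ = 50.92 mm, Ȳ = 53.87 mm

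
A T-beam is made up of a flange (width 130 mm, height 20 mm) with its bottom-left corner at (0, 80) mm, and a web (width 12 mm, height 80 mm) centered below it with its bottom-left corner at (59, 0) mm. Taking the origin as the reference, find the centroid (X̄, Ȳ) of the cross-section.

X̄ = 65.00 mm, Ȳ = 76.52 mm

Part | A | x̄ᵢ | ȳᵢ | A·x̄ᵢ | A·ȳᵢ
web | 960.00 | 65.00 | 40.00 | 62400.00 | 38400.00
flange | 2600.00 | 65.00 | 90.00 | 169000.00 | 234000.00
Σ | 3560.00 |  |  | 231400.00 | 272400.00
X̄ = 231400.00 / 3560.00 = 65.00 mm
Ȳ = 272400.00 / 3560.00 = 76.52 mm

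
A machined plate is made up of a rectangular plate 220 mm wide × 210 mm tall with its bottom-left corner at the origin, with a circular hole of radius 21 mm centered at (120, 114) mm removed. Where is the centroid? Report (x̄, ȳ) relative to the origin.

plate: A = 220 × 210 = 46200.00, centroid at (110.00, 105.00).
hole: A = −π·21² = -1385.44, centroid at (120.00, 114.00).
ΣA = 44814.56 mm²
ΣAx̄ = (46200.00)(110.00) + (-1385.44)(120.00) = 4915746.92 mm³
ΣAȳ = (46200.00)(105.00) + (-1385.44)(114.00) = 4693059.57 mm³
x̄ = 4915746.92 / 44814.56 = 109.69 mm
ȳ = 4693059.57 / 44814.56 = 104.72 mm

x̄ = 109.69 mm, ȳ = 104.72 mm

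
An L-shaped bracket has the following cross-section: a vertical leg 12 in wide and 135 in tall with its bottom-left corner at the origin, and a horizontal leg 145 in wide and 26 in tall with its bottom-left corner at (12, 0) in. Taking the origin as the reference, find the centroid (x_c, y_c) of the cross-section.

x_c = 60.91 in, y_c = 29.38 in

Part | A | x̄ᵢ | ȳᵢ | A·x̄ᵢ | A·ȳᵢ
vertical leg | 1620.00 | 6.00 | 67.50 | 9720.00 | 109350.00
horizontal leg | 3770.00 | 84.50 | 13.00 | 318565.00 | 49010.00
Σ | 5390.00 |  |  | 328285.00 | 158360.00
x_c = 328285.00 / 5390.00 = 60.91 in
y_c = 158360.00 / 5390.00 = 29.38 in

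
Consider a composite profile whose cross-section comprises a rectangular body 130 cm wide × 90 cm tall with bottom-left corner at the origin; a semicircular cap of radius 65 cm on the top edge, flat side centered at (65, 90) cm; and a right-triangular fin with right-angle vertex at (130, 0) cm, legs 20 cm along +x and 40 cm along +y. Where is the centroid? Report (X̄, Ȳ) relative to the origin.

rectangular body: A = 130 × 90 = 11700.00, centroid at (65.00, 45.00).
semicircular top: A = ½π·65² = 6636.61, centroid at (65.00, 117.59).
triangular fin: A = ½·20·40 = 400.00, centroid at (136.67, 13.33).
ΣA = 18736.61 cm²
ΣAX̄ = (11700.00)(65.00) + (6636.61)(65.00) + (400.00)(136.67) = 1246546.61 cm³
ΣAȲ = (11700.00)(45.00) + (6636.61)(117.59) + (400.00)(13.33) = 1312211.97 cm³
X̄ = 1246546.61 / 18736.61 = 66.53 cm
Ȳ = 1312211.97 / 18736.61 = 70.03 cm

X̄ = 66.53 cm, Ȳ = 70.03 cm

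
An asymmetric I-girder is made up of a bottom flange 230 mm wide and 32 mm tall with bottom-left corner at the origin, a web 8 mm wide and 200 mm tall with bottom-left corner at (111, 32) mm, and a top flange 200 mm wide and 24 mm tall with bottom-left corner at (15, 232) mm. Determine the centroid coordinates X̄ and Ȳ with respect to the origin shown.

X̄ = 115.00 mm, Ȳ = 109.02 mm

Part | A | x̄ᵢ | ȳᵢ | A·x̄ᵢ | A·ȳᵢ
bottom flange | 7360.00 | 115.00 | 16.00 | 846400.00 | 117760.00
web | 1600.00 | 115.00 | 132.00 | 184000.00 | 211200.00
top flange | 4800.00 | 115.00 | 244.00 | 552000.00 | 1171200.00
Σ | 13760.00 |  |  | 1582400.00 | 1500160.00
X̄ = 1582400.00 / 13760.00 = 115.00 mm
Ȳ = 1500160.00 / 13760.00 = 109.02 mm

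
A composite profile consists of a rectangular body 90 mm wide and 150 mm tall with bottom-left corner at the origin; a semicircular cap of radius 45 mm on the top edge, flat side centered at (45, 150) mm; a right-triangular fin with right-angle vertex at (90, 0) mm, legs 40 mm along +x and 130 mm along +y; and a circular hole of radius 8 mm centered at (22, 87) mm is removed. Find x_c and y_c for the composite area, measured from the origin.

rectangular body: A = 90 × 150 = 13500.00, centroid at (45.00, 75.00).
semicircular top: A = ½π·45² = 3180.86, centroid at (45.00, 169.10).
triangular fin: A = ½·40·130 = 2600.00, centroid at (103.33, 43.33).
hole: A = −π·8² = -201.06, centroid at (22.00, 87.00).
ΣA = 19079.80 mm², ΣAx_c = 1014882.12 mm³, ΣAy_c = 1645553.66 mm³.
x_c = 1014882.12/19079.80 = 53.19 mm; y_c = 1645553.66/19079.80 = 86.25 mm.

x_c = 53.19 mm, y_c = 86.25 mm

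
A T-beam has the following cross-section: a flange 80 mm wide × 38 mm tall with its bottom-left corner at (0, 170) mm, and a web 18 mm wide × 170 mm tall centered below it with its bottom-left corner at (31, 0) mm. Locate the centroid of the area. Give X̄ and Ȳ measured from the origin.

web: A = 18 × 170 = 3060.00, centroid at (40.00, 85.00).
flange: A = 80 × 38 = 3040.00, centroid at (40.00, 189.00).
ΣA = 6100.00 mm², ΣAX̄ = 244000.00 mm³, ΣAȲ = 834660.00 mm³.
X̄ = 244000.00/6100.00 = 40.00 mm; Ȳ = 834660.00/6100.00 = 136.83 mm.

X̄ = 40.00 mm, Ȳ = 136.83 mm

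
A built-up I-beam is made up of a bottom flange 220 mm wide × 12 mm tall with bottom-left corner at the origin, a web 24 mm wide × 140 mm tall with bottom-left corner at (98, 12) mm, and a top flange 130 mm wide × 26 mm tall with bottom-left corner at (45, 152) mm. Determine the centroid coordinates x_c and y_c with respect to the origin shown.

x_c = 110.00 mm, y_c = 90.52 mm

bottom flange: A = 220 × 12 = 2640.00, centroid at (110.00, 6.00).
web: A = 24 × 140 = 3360.00, centroid at (110.00, 82.00).
top flange: A = 130 × 26 = 3380.00, centroid at (110.00, 165.00).
ΣA = 9380.00 mm², ΣAx_c = 1031800.00 mm³, ΣAy_c = 849060.00 mm³.
x_c = 1031800.00/9380.00 = 110.00 mm; y_c = 849060.00/9380.00 = 90.52 mm.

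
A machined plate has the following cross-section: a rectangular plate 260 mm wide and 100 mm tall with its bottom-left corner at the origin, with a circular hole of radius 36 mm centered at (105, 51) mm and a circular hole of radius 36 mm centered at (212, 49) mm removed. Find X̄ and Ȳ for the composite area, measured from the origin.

plate: A = 260 × 100 = 26000.00, centroid at (130.00, 50.00).
hole 1: A = −π·36² = -4071.50, centroid at (105.00, 51.00).
hole 2: A = −π·36² = -4071.50, centroid at (212.00, 49.00).
ΣA = 17856.99 mm²
ΣAX̄ = (26000.00)(130.00) + (-4071.50)(105.00) + (-4071.50)(212.00) = 2089333.21 mm³
ΣAȲ = (26000.00)(50.00) + (-4071.50)(51.00) + (-4071.50)(49.00) = 892849.59 mm³
X̄ = 2089333.21 / 17856.99 = 117.00 mm
Ȳ = 892849.59 / 17856.99 = 50.00 mm

X̄ = 117.00 mm, Ȳ = 50.00 mm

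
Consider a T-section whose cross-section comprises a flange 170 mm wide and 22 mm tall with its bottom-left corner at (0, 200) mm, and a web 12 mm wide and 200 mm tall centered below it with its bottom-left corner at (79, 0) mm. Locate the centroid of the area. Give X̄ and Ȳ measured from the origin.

X̄ = 85.00 mm, Ȳ = 167.61 mm

Part | A | x̄ᵢ | ȳᵢ | A·x̄ᵢ | A·ȳᵢ
web | 2400.00 | 85.00 | 100.00 | 204000.00 | 240000.00
flange | 3740.00 | 85.00 | 211.00 | 317900.00 | 789140.00
Σ | 6140.00 |  |  | 521900.00 | 1029140.00
X̄ = 521900.00 / 6140.00 = 85.00 mm
Ȳ = 1029140.00 / 6140.00 = 167.61 mm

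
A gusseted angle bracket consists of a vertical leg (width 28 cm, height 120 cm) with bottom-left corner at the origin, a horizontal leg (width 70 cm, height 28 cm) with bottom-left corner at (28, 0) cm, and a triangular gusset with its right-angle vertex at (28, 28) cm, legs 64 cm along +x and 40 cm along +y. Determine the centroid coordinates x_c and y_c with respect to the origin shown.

Part | A | x̄ᵢ | ȳᵢ | A·x̄ᵢ | A·ȳᵢ
vertical leg | 3360.00 | 14.00 | 60.00 | 47040.00 | 201600.00
horizontal leg | 1960.00 | 63.00 | 14.00 | 123480.00 | 27440.00
gusset | 1280.00 | 49.33 | 41.33 | 63146.67 | 52906.67
Σ | 6600.00 |  |  | 233666.67 | 281946.67
x_c = 233666.67 / 6600.00 = 35.40 cm
y_c = 281946.67 / 6600.00 = 42.72 cm

x_c = 35.40 cm, y_c = 42.72 cm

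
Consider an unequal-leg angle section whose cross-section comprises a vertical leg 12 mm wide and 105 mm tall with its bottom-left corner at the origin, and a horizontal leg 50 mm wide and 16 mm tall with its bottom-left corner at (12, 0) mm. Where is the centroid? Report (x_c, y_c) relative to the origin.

vertical leg: A = 12 × 105 = 1260.00, centroid at (6.00, 52.50).
horizontal leg: A = 50 × 16 = 800.00, centroid at (37.00, 8.00).
ΣA = 2060.00 mm², ΣAx_c = 37160.00 mm³, ΣAy_c = 72550.00 mm³.
x_c = 37160.00/2060.00 = 18.04 mm; y_c = 72550.00/2060.00 = 35.22 mm.

x_c = 18.04 mm, y_c = 35.22 mm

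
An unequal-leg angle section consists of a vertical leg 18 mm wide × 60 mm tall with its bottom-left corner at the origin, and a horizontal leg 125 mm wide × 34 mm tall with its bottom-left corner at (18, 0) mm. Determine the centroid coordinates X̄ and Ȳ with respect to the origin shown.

vertical leg: A = 18 × 60 = 1080.00, centroid at (9.00, 30.00).
horizontal leg: A = 125 × 34 = 4250.00, centroid at (80.50, 17.00).
ΣA = 5330.00 mm², ΣAX̄ = 351845.00 mm³, ΣAȲ = 104650.00 mm³.
X̄ = 351845.00/5330.00 = 66.01 mm; Ȳ = 104650.00/5330.00 = 19.63 mm.

X̄ = 66.01 mm, Ȳ = 19.63 mm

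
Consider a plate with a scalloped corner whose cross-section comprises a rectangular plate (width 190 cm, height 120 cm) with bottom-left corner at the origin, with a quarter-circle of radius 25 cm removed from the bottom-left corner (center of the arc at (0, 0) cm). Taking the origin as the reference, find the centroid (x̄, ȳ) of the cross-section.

x̄ = 96.86 cm, ȳ = 61.09 cm

plate: A = 190 × 120 = 22800.00, centroid at (95.00, 60.00).
removed quarter-circle: A = −¼π·25² = -490.87, centroid at (10.61, 10.61).
ΣA = 22309.13 cm², ΣAx̄ = 2160791.67 cm³, ΣAȳ = 1362791.67 cm³.
x̄ = 2160791.67/22309.13 = 96.86 cm; ȳ = 1362791.67/22309.13 = 61.09 cm.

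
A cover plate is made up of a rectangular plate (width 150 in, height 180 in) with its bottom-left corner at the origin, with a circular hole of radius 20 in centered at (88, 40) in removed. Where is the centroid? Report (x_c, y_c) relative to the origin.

Part | A | x̄ᵢ | ȳᵢ | A·x̄ᵢ | A·ȳᵢ
plate | 27000.00 | 75.00 | 90.00 | 2025000.00 | 2430000.00
hole | -1256.64 | 88.00 | 40.00 | -110584.06 | -50265.48
Σ | 25743.36 |  |  | 1914415.94 | 2379734.52
x_c = 1914415.94 / 25743.36 = 74.37 in
y_c = 2379734.52 / 25743.36 = 92.44 in

x_c = 74.37 in, y_c = 92.44 in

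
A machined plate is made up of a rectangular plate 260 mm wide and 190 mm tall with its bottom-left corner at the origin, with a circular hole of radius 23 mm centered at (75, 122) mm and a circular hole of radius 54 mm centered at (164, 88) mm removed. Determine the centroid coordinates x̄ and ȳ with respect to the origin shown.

plate: A = 260 × 190 = 49400.00, centroid at (130.00, 95.00).
hole 1: A = −π·23² = -1661.90, centroid at (75.00, 122.00).
hole 2: A = −π·54² = -9160.88, centroid at (164.00, 88.00).
ΣA = 38577.21 mm², ΣAx̄ = 4794972.31 mm³, ΣAȳ = 3684090.09 mm³.
x̄ = 4794972.31/38577.21 = 124.30 mm; ȳ = 3684090.09/38577.21 = 95.50 mm.

x̄ = 124.30 mm, ȳ = 95.50 mm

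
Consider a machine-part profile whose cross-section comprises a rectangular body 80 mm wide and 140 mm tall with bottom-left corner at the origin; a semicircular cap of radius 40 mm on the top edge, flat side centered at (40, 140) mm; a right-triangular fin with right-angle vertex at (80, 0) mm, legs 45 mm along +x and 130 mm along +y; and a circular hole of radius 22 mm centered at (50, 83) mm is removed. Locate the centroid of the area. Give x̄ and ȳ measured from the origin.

rectangular body: A = 80 × 140 = 11200.00, centroid at (40.00, 70.00).
semicircular top: A = ½π·40² = 2513.27, centroid at (40.00, 156.98).
triangular fin: A = ½·45·130 = 2925.00, centroid at (95.00, 43.33).
hole: A = −π·22² = -1520.53, centroid at (50.00, 83.00).
ΣA = 15117.74 mm²
ΣAx̄ = (11200.00)(40.00) + (2513.27)(40.00) + (2925.00)(95.00) + (-1520.53)(50.00) = 750379.42 mm³
ΣAȳ = (11200.00)(70.00) + (2513.27)(156.98) + (2925.00)(43.33) + (-1520.53)(83.00) = 1179070.98 mm³
x̄ = 750379.42 / 15117.74 = 49.64 mm
ȳ = 1179070.98 / 15117.74 = 77.99 mm

x̄ = 49.64 mm, ȳ = 77.99 mm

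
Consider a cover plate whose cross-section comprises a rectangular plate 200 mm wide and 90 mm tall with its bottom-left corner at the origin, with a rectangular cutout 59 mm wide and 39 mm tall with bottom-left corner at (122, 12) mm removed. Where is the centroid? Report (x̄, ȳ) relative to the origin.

x̄ = 92.45 mm, ȳ = 46.98 mm

Part | A | x̄ᵢ | ȳᵢ | A·x̄ᵢ | A·ȳᵢ
plate | 18000.00 | 100.00 | 45.00 | 1800000.00 | 810000.00
hole | -2301.00 | 151.50 | 31.50 | -348601.50 | -72481.50
Σ | 15699.00 |  |  | 1451398.50 | 737518.50
x̄ = 1451398.50 / 15699.00 = 92.45 mm
ȳ = 737518.50 / 15699.00 = 46.98 mm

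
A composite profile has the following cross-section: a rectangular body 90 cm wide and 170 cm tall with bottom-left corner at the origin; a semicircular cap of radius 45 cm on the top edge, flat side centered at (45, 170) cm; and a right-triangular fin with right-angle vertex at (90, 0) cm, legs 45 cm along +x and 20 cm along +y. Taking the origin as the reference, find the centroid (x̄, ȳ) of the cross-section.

rectangular body: A = 90 × 170 = 15300.00, centroid at (45.00, 85.00).
semicircular top: A = ½π·45² = 3180.86, centroid at (45.00, 189.10).
triangular fin: A = ½·45·20 = 450.00, centroid at (105.00, 6.67).
ΣA = 18930.86 cm², ΣAx̄ = 878888.82 cm³, ΣAȳ = 1904996.64 cm³.
x̄ = 878888.82/18930.86 = 46.43 cm; ȳ = 1904996.64/18930.86 = 100.63 cm.

x̄ = 46.43 cm, ȳ = 100.63 cm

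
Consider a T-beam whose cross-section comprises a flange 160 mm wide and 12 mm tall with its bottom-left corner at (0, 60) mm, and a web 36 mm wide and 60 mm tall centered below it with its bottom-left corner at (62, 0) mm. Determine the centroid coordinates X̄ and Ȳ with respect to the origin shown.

Part | A | x̄ᵢ | ȳᵢ | A·x̄ᵢ | A·ȳᵢ
web | 2160.00 | 80.00 | 30.00 | 172800.00 | 64800.00
flange | 1920.00 | 80.00 | 66.00 | 153600.00 | 126720.00
Σ | 4080.00 |  |  | 326400.00 | 191520.00
X̄ = 326400.00 / 4080.00 = 80.00 mm
Ȳ = 191520.00 / 4080.00 = 46.94 mm

X̄ = 80.00 mm, Ȳ = 46.94 mm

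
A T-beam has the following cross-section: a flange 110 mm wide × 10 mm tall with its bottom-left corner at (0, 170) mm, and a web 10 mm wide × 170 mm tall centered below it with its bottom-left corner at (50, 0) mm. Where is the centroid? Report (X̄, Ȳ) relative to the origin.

web: A = 10 × 170 = 1700.00, centroid at (55.00, 85.00).
flange: A = 110 × 10 = 1100.00, centroid at (55.00, 175.00).
ΣA = 2800.00 mm²
ΣAX̄ = (1700.00)(55.00) + (1100.00)(55.00) = 154000.00 mm³
ΣAȲ = (1700.00)(85.00) + (1100.00)(175.00) = 337000.00 mm³
X̄ = 154000.00 / 2800.00 = 55.00 mm
Ȳ = 337000.00 / 2800.00 = 120.36 mm

X̄ = 55.00 mm, Ȳ = 120.36 mm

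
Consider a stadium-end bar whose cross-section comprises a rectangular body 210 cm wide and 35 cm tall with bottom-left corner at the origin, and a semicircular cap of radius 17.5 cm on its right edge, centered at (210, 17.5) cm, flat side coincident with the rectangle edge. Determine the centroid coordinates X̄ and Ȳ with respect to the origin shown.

Part | A | x̄ᵢ | ȳᵢ | A·x̄ᵢ | A·ȳᵢ
rectangular body | 7350.00 | 105.00 | 17.50 | 771750.00 | 128625.00
semicircular end | 481.06 | 217.43 | 17.50 | 104594.76 | 8418.49
Σ | 7831.06 |  |  | 876344.76 | 137043.49
X̄ = 876344.76 / 7831.06 = 111.91 cm
Ȳ = 137043.49 / 7831.06 = 17.50 cm

X̄ = 111.91 cm, Ȳ = 17.50 cm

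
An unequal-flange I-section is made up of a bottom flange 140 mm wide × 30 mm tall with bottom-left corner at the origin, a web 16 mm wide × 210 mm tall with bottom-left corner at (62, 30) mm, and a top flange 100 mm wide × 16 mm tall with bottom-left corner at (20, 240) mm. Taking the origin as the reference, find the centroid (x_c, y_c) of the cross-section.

bottom flange: A = 140 × 30 = 4200.00, centroid at (70.00, 15.00).
web: A = 16 × 210 = 3360.00, centroid at (70.00, 135.00).
top flange: A = 100 × 16 = 1600.00, centroid at (70.00, 248.00).
ΣA = 9160.00 mm², ΣAx_c = 641200.00 mm³, ΣAy_c = 913400.00 mm³.
x_c = 641200.00/9160.00 = 70.00 mm; y_c = 913400.00/9160.00 = 99.72 mm.

x_c = 70.00 mm, y_c = 99.72 mm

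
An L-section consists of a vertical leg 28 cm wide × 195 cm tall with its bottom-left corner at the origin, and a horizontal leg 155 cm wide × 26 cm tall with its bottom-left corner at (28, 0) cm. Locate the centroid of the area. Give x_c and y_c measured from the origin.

Part | A | x̄ᵢ | ȳᵢ | A·x̄ᵢ | A·ȳᵢ
vertical leg | 5460.00 | 14.00 | 97.50 | 76440.00 | 532350.00
horizontal leg | 4030.00 | 105.50 | 13.00 | 425165.00 | 52390.00
Σ | 9490.00 |  |  | 501605.00 | 584740.00
x_c = 501605.00 / 9490.00 = 52.86 cm
y_c = 584740.00 / 9490.00 = 61.62 cm

x_c = 52.86 cm, y_c = 61.62 cm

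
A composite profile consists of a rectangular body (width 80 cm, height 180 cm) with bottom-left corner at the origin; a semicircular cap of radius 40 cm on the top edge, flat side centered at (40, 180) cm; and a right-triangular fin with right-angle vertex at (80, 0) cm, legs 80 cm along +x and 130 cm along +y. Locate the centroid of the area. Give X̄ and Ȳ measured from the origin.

X̄ = 55.68 cm, Ȳ = 91.18 cm

rectangular body: A = 80 × 180 = 14400.00, centroid at (40.00, 90.00).
semicircular top: A = ½π·40² = 2513.27, centroid at (40.00, 196.98).
triangular fin: A = ½·80·130 = 5200.00, centroid at (106.67, 43.33).
ΣA = 22113.27 cm²
ΣAX̄ = (14400.00)(40.00) + (2513.27)(40.00) + (5200.00)(106.67) = 1231197.63 cm³
ΣAȲ = (14400.00)(90.00) + (2513.27)(196.98) + (5200.00)(43.33) = 2016389.34 cm³
X̄ = 1231197.63 / 22113.27 = 55.68 cm
Ȳ = 2016389.34 / 22113.27 = 91.18 cm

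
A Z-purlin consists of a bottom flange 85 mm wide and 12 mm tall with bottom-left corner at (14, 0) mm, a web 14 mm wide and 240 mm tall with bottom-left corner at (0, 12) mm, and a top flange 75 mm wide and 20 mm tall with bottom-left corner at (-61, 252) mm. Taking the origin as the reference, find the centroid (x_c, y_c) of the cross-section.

Part | A | x̄ᵢ | ȳᵢ | A·x̄ᵢ | A·ȳᵢ
bottom flange | 1020.00 | 56.50 | 6.00 | 57630.00 | 6120.00
web | 3360.00 | 7.00 | 132.00 | 23520.00 | 443520.00
top flange | 1500.00 | -23.50 | 262.00 | -35250.00 | 393000.00
Σ | 5880.00 |  |  | 45900.00 | 842640.00
x_c = 45900.00 / 5880.00 = 7.81 mm
y_c = 842640.00 / 5880.00 = 143.31 mm

x_c = 7.81 mm, y_c = 143.31 mm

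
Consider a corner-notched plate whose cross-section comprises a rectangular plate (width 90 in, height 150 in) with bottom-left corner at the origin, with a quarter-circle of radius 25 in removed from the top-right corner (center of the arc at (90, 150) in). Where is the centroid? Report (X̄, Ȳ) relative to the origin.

X̄ = 43.70 in, Ȳ = 72.57 in

Part | A | x̄ᵢ | ȳᵢ | A·x̄ᵢ | A·ȳᵢ
plate | 13500.00 | 45.00 | 75.00 | 607500.00 | 1012500.00
removed quarter-circle | -490.87 | 79.39 | 139.39 | -38970.31 | -68422.74
Σ | 13009.13 |  |  | 568529.69 | 944077.26
X̄ = 568529.69 / 13009.13 = 43.70 in
Ȳ = 944077.26 / 13009.13 = 72.57 in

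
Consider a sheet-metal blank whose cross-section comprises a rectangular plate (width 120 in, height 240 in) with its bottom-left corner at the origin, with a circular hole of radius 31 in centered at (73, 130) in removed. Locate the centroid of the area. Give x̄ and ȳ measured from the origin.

x̄ = 58.48 in, ȳ = 118.83 in

Part | A | x̄ᵢ | ȳᵢ | A·x̄ᵢ | A·ȳᵢ
plate | 28800.00 | 60.00 | 120.00 | 1728000.00 | 3456000.00
hole | -3019.07 | 73.00 | 130.00 | -220392.15 | -392479.17
Σ | 25780.93 |  |  | 1507607.85 | 3063520.83
x̄ = 1507607.85 / 25780.93 = 58.48 in
ȳ = 3063520.83 / 25780.93 = 118.83 in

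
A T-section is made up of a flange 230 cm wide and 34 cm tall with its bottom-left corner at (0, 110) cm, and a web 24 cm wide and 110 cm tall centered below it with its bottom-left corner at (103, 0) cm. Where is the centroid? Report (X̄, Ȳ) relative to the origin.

Part | A | x̄ᵢ | ȳᵢ | A·x̄ᵢ | A·ȳᵢ
web | 2640.00 | 115.00 | 55.00 | 303600.00 | 145200.00
flange | 7820.00 | 115.00 | 127.00 | 899300.00 | 993140.00
Σ | 10460.00 |  |  | 1202900.00 | 1138340.00
X̄ = 1202900.00 / 10460.00 = 115.00 cm
Ȳ = 1138340.00 / 10460.00 = 108.83 cm

X̄ = 115.00 cm, Ȳ = 108.83 cm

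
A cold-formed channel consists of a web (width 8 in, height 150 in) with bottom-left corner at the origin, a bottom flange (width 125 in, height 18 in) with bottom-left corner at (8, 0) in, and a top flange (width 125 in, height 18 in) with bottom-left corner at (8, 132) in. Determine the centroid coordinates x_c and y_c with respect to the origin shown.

web: A = 8 × 150 = 1200.00, centroid at (4.00, 75.00).
bottom flange: A = 125 × 18 = 2250.00, centroid at (70.50, 9.00).
top flange: A = 125 × 18 = 2250.00, centroid at (70.50, 141.00).
ΣA = 5700.00 in²
ΣAx_c = (1200.00)(4.00) + (2250.00)(70.50) + (2250.00)(70.50) = 322050.00 in³
ΣAy_c = (1200.00)(75.00) + (2250.00)(9.00) + (2250.00)(141.00) = 427500.00 in³
x_c = 322050.00 / 5700.00 = 56.50 in
y_c = 427500.00 / 5700.00 = 75.00 in

x_c = 56.50 in, y_c = 75.00 in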